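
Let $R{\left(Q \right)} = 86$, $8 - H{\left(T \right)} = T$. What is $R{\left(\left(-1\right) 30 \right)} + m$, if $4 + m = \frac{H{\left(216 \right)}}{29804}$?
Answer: $\frac{610930}{7451} \approx 81.993$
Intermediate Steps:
$H{\left(T \right)} = 8 - T$
$m = - \frac{29856}{7451}$ ($m = -4 + \frac{8 - 216}{29804} = -4 + \left(8 - 216\right) \frac{1}{29804} = -4 - \frac{52}{7451} = - \frac{29856}{7451} \approx -4.007$)
$R{\left(\left(-1\right) 30 \right)} + m = 86 - \frac{29856}{7451} = \frac{610930}{7451}$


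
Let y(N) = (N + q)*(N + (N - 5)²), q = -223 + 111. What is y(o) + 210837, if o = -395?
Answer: -80708898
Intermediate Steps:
q = -112
y(N) = (-112 + N)*(N + (-5 + N)²) (y(N) = (N - 112)*(N + (N - 5)²) = (-112 + N)*(N + (-5 + N)²))
y(o) + 210837 = (-2800 + (-395)³ - 121*(-395)² + 1033*(-395)) + 210837 = (-2800 - 61629875 - 121*156025 - 408035) + 210837 = (-2800 - 61629875 - 18879025 - 408035) + 210837 = -80919735 + 210837 = -80708898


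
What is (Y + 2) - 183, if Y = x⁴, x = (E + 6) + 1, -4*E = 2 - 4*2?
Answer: 80625/16 ≈ 5039.1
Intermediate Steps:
E = 3/2 (E = -(2 - 4*2)/4 = -(2 - 1*8)/4 = -(2 - 8)/4 = -¼*(-6) = 3/2 ≈ 1.5000)
x = 17/2 (x = (3/2 + 6) + 1 = 15/2 + 1 = 17/2 ≈ 8.5000)
Y = 83521/16 (Y = (17/2)⁴ = 83521/16 ≈ 5220.1)
(Y + 2) - 183 = (83521/16 + 2) - 183 = 83553/16 - 183 = 80625/16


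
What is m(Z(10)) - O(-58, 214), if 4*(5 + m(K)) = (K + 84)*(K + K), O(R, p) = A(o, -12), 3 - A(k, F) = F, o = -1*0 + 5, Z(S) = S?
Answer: 450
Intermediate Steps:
o = 5 (o = 0 + 5 = 5)
A(k, F) = 3 - F
O(R, p) = 15 (O(R, p) = 3 - 1*(-12) = 3 + 12 = 15)
m(K) = -5 + K*(84 + K)/2 (m(K) = -5 + ((K + 84)*(K + K))/4 = -5 + ((84 + K)*(2*K))/4 = -5 + (2*K*(84 + K))/4 = -5 + K*(84 + K)/2)
m(Z(10)) - O(-58, 214) = (-5 + (½)*10² + 42*10) - 1*15 = (-5 + (½)*100 + 420) - 15 = (-5 + 50 + 420) - 15 = 465 - 15 = 450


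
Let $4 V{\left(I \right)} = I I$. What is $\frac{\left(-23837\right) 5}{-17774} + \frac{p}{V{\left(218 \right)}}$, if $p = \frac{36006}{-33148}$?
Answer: $\frac{5867269251017}{874994886289} \approx 6.7055$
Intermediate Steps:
$p = - \frac{18003}{16574}$ ($p = 36006 \left(- \frac{1}{33148}\right) = - \frac{18003}{16574} \approx -1.0862$)
$V{\left(I \right)} = \frac{I^{2}}{4}$ ($V{\left(I \right)} = \frac{I I}{4} = \frac{I^{2}}{4}$)
$\frac{\left(-23837\right) 5}{-17774} + \frac{p}{V{\left(218 \right)}} = \frac{\left(-23837\right) 5}{-17774} - \frac{18003}{16574 \frac{218^{2}}{4}} = \left(-119185\right) \left(- \frac{1}{17774}\right) - \frac{18003}{16574 \cdot \frac{1}{4} \cdot 47524} = \frac{119185}{17774} - \frac{18003}{16574 \cdot 11881} = \frac{119185}{17774} - \frac{18003}{196915694} = \frac{5867269251017}{874994886289}$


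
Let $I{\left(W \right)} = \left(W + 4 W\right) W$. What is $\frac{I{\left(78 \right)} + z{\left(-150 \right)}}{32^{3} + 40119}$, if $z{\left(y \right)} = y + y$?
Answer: $\frac{30120}{72887} \approx 0.41324$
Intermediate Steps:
$I{\left(W \right)} = 5 W^{2}$ ($I{\left(W \right)} = 5 W W = 5 W^{2}$)
$z{\left(y \right)} = 2 y$
$\frac{I{\left(78 \right)} + z{\left(-150 \right)}}{32^{3} + 40119} = \frac{5 \cdot 78^{2} + 2 \left(-150\right)}{32^{3} + 40119} = \frac{5 \cdot 6084 - 300}{32768 + 40119} = \frac{30420 - 300}{72887} = 30120 \cdot \frac{1}{72887} = \frac{30120}{72887}$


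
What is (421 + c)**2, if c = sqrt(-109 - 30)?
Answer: (421 + I*sqrt(139))**2 ≈ 1.771e+5 + 9927.0*I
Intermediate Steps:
c = I*sqrt(139) (c = sqrt(-139) = I*sqrt(139) ≈ 11.79*I)
(421 + c)**2 = (421 + I*sqrt(139))**2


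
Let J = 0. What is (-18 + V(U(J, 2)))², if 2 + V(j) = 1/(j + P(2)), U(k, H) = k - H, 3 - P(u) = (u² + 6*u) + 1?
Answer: 103041/256 ≈ 402.50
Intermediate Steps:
P(u) = 2 - u² - 6*u (P(u) = 3 - ((u² + 6*u) + 1) = 3 - (1 + u² + 6*u) = 3 + (-1 - u² - 6*u) = 2 - u² - 6*u)
V(j) = -2 + 1/(-14 + j) (V(j) = -2 + 1/(j + (2 - 1*2² - 6*2)) = -2 + 1/(j + (2 - 1*4 - 12)) = -2 + 1/(j + (2 - 4 - 12)) = -2 + 1/(j - 14) = -2 + 1/(-14 + j))
(-18 + V(U(J, 2)))² = (-18 + (29 - 2*(0 - 1*2))/(-14 + (0 - 1*2)))² = (-18 + (29 - 2*(0 - 2))/(-14 + (0 - 2)))² = (-18 + (29 - 2*(-2))/(-14 - 2))² = (-18 + (29 + 4)/(-16))² = (-18 - 1/16*33)² = (-18 - 33/16)² = (-321/16)² = 103041/256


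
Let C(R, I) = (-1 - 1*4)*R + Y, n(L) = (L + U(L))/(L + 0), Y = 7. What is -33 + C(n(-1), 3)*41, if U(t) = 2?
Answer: 459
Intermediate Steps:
n(L) = (2 + L)/L (n(L) = (L + 2)/(L + 0) = (2 + L)/L)
C(R, I) = 7 - 5*R (C(R, I) = (-1 - 1*4)*R + 7 = (-1 - 4)*R + 7 = -5*R + 7 = 7 - 5*R)
-33 + C(n(-1), 3)*41 = -33 + (7 - 5*(2 - 1)/(-1))*41 = -33 + (7 - (-5))*41 = -33 + (7 - 5*(-1))*41 = -33 + (7 + 5)*41 = -33 + 12*41 = -33 + 492 = 459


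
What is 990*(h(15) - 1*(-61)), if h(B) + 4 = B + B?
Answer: 86130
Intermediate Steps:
h(B) = -4 + 2*B (h(B) = -4 + (B + B) = -4 + 2*B)
990*(h(15) - 1*(-61)) = 990*((-4 + 2*15) - 1*(-61)) = 990*((-4 + 30) + 61) = 990*(26 + 61) = 990*87 = 86130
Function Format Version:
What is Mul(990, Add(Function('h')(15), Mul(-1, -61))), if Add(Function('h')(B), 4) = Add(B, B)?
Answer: 86130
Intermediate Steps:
Function('h')(B) = Add(-4, Mul(2, B)) (Function('h')(B) = Add(-4, Add(B, B)) = Add(-4, Mul(2, B)))
Mul(990, Add(Function('h')(15), Mul(-1, -61))) = Mul(990, Add(Add(-4, Mul(2, 15)), Mul(-1, -61))) = Mul(990, Add(Add(-4, 30), 61)) = Mul(990, Add(26, 61)) = Mul(990, 87) = 86130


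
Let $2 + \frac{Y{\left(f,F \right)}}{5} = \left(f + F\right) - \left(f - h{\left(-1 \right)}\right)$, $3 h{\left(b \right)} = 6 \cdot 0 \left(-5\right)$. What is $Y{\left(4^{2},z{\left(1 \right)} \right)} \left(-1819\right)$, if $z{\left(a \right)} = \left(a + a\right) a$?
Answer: $0$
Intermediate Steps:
$h{\left(b \right)} = 0$ ($h{\left(b \right)} = \frac{6 \cdot 0 \left(-5\right)}{3} = \frac{0 \left(-5\right)}{3} = \frac{1}{3} \cdot 0 = 0$)
$z{\left(a \right)} = 2 a^{2}$ ($z{\left(a \right)} = 2 a a = 2 a^{2}$)
$Y{\left(f,F \right)} = -10 + 5 F$ ($Y{\left(f,F \right)} = -10 + 5 \left(\left(f + F\right) + \left(0 - f\right)\right) = -10 + 5 \left(\left(F + f\right) - f\right) = -10 + 5 F$)
$Y{\left(4^{2},z{\left(1 \right)} \right)} \left(-1819\right) = \left(-10 + 5 \cdot 2 \cdot 1^{2}\right) \left(-1819\right) = \left(-10 + 5 \cdot 2 \cdot 1\right) \left(-1819\right) = \left(-10 + 5 \cdot 2\right) \left(-1819\right) = \left(-10 + 10\right) \left(-1819\right) = 0 \left(-1819\right) = 0$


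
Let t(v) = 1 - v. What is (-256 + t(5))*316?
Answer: -82160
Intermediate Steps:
(-256 + t(5))*316 = (-256 + (1 - 1*5))*316 = (-256 + (1 - 5))*316 = (-256 - 4)*316 = -260*316 = -82160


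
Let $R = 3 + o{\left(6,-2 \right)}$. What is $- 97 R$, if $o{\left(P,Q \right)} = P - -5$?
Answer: $-1358$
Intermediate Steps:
$o{\left(P,Q \right)} = 5 + P$ ($o{\left(P,Q \right)} = P + 5 = 5 + P$)
$R = 14$ ($R = 3 + \left(5 + 6\right) = 3 + 11 = 14$)
$- 97 R = \left(-97\right) 14 = -1358$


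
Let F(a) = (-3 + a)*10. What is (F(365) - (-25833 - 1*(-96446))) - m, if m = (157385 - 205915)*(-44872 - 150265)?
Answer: -9470065603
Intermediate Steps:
m = 9469998610 (m = -48530*(-195137) = 9469998610)
F(a) = -30 + 10*a
(F(365) - (-25833 - 1*(-96446))) - m = ((-30 + 10*365) - (-25833 - 1*(-96446))) - 1*9469998610 = ((-30 + 3650) - (-25833 + 96446)) - 9469998610 = (3620 - 1*70613) - 9469998610 = (3620 - 70613) - 9469998610 = -66993 - 9469998610 = -9470065603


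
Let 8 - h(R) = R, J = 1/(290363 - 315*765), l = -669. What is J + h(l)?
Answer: 33435677/49388 ≈ 677.00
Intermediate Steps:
J = 1/49388 (J = 1/(290363 - 240975) = 1/49388 ≈ 2.0248e-5)
h(R) = 8 - R
J + h(l) = 1/49388 + (8 - 1*(-669)) = 1/49388 + (8 + 669) = 1/49388 + 677 = 33435677/49388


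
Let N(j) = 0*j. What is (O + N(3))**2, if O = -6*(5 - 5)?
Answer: 0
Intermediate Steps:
N(j) = 0
O = 0 (O = -6*0 = 0)
(O + N(3))**2 = (0 + 0)**2 = 0**2 = 0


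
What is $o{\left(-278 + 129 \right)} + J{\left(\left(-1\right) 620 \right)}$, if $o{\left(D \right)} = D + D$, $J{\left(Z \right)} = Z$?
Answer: $-918$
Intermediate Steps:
$o{\left(D \right)} = 2 D$
$o{\left(-278 + 129 \right)} + J{\left(\left(-1\right) 620 \right)} = 2 \left(-278 + 129\right) - 620 = 2 \left(-149\right) - 620 = -298 - 620 = -918$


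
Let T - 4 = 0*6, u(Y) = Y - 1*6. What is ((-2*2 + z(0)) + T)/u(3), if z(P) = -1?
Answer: ⅓ ≈ 0.33333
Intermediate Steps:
u(Y) = -6 + Y (u(Y) = Y - 6 = -6 + Y)
T = 4 (T = 4 + 0*6 = 4 + 0 = 4)
((-2*2 + z(0)) + T)/u(3) = ((-2*2 - 1) + 4)/(-6 + 3) = ((-4 - 1) + 4)/(-3) = (-5 + 4)*(-⅓) = -1*(-⅓) = ⅓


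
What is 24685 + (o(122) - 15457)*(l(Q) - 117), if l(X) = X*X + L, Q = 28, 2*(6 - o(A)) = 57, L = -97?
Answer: -8798630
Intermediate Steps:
o(A) = -45/2 (o(A) = 6 - 1/2*57 = 6 - 57/2 = -45/2)
l(X) = -97 + X**2 (l(X) = X*X - 97 = X**2 - 97 = -97 + X**2)
24685 + (o(122) - 15457)*(l(Q) - 117) = 24685 + (-45/2 - 15457)*((-97 + 28**2) - 117) = 24685 - 30959*((-97 + 784) - 117)/2 = 24685 - 30959*(687 - 117)/2 = 24685 - 30959/2*570 = 24685 - 8823315 = -8798630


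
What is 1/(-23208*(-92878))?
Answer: 1/2155512624 ≈ 4.6393e-10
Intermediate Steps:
1/(-23208*(-92878)) = -1/23208*(-1/92878) = 1/2155512624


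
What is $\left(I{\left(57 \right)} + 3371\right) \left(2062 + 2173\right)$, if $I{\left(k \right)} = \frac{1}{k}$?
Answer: $\frac{813746780}{57} \approx 1.4276 \cdot 10^{7}$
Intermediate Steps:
$\left(I{\left(57 \right)} + 3371\right) \left(2062 + 2173\right) = \left(\frac{1}{57} + 3371\right) \left(2062 + 2173\right) = \left(\frac{1}{57} + 3371\right) 4235 = \frac{192148}{57} \cdot 4235 = \frac{813746780}{57}$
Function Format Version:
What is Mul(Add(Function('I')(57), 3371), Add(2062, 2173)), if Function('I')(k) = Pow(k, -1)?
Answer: Rational(813746780, 57) ≈ 1.4276e+7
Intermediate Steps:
Mul(Add(Function('I')(57), 3371), Add(2062, 2173)) = Mul(Add(Pow(57, -1), 3371), Add(2062, 2173)) = Mul(Add(Rational(1, 57), 3371), 4235) = Mul(Rational(192148, 57), 4235) = Rational(813746780, 57)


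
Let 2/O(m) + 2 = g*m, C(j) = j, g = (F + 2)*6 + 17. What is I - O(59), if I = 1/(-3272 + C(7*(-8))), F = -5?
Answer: 6595/203008 ≈ 0.032486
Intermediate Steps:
g = -1 (g = (-5 + 2)*6 + 17 = -3*6 + 17 = -18 + 17 = -1)
O(m) = 2/(-2 - m)
I = -1/3328 (I = 1/(-3272 + 7*(-8)) = 1/(-3272 - 56) = 1/(-3328) = -1/3328 ≈ -0.00030048)
I - O(59) = -1/3328 - (-2)/(2 + 59) = -1/3328 - (-2)/61 = -1/3328 - 1*(-2/61) = -1/3328 + 2/61 = 6595/203008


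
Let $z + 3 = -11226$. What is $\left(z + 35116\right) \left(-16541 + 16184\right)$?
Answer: $-8527659$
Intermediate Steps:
$z = -11229$ ($z = -3 - 11226 = -11229$)
$\left(z + 35116\right) \left(-16541 + 16184\right) = \left(-11229 + 35116\right) \left(-16541 + 16184\right) = 23887 \left(-357\right) = -8527659$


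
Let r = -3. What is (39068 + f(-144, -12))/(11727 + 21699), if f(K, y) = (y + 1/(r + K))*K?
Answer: 999526/818937 ≈ 1.2205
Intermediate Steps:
f(K, y) = K*(y + 1/(-3 + K)) (f(K, y) = (y + 1/(-3 + K))*K = K*(y + 1/(-3 + K)))
(39068 + f(-144, -12))/(11727 + 21699) = (39068 - 144*(1 - 3*(-12) - 144*(-12))/(-3 - 144))/(11727 + 21699) = (39068 - 144*(1 + 36 + 1728)/(-147))/33426 = (39068 - 144*(-1/147)*1765)*(1/33426) = (39068 + 84720/49)*(1/33426) = (1999052/49)*(1/33426) = 999526/818937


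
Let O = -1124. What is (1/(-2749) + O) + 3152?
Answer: 5574971/2749 ≈ 2028.0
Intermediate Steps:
(1/(-2749) + O) + 3152 = (1/(-2749) - 1124) + 3152 = (-1/2749 - 1124) + 3152 = -3089877/2749 + 3152 = 5574971/2749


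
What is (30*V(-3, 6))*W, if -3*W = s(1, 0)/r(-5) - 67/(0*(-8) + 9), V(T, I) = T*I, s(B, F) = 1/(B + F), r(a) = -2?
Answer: -1430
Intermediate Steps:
V(T, I) = I*T
W = 143/54 (W = -(1/((1 + 0)*(-2)) - 67/(0*(-8) + 9))/3 = -(-½/1 - 67/(0 + 9))/3 = -(1*(-½) - 67/9)/3 = -(-½ - 67*⅑)/3 = -(-½ - 67/9)/3 = -⅓*(-143/18) = 143/54 ≈ 2.6481)
(30*V(-3, 6))*W = (30*(6*(-3)))*(143/54) = (30*(-18))*(143/54) = -540*143/54 = -1430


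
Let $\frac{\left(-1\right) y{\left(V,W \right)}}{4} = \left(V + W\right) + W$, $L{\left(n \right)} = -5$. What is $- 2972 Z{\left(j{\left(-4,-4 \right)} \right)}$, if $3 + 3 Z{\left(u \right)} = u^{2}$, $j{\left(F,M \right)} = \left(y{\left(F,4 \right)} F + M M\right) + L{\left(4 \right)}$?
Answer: $-5569528$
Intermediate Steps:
$y{\left(V,W \right)} = - 8 W - 4 V$ ($y{\left(V,W \right)} = - 4 \left(\left(V + W\right) + W\right) = - 4 \left(V + 2 W\right) = - 8 W - 4 V$)
$j{\left(F,M \right)} = -5 + M^{2} + F \left(-32 - 4 F\right)$ ($j{\left(F,M \right)} = \left(\left(\left(-8\right) 4 - 4 F\right) F + M M\right) - 5 = \left(\left(-32 - 4 F\right) F + M^{2}\right) - 5 = \left(F \left(-32 - 4 F\right) + M^{2}\right) - 5 = \left(M^{2} + F \left(-32 - 4 F\right)\right) - 5 = -5 + M^{2} + F \left(-32 - 4 F\right)$)
$Z{\left(u \right)} = -1 + \frac{u^{2}}{3}$
$- 2972 Z{\left(j{\left(-4,-4 \right)} \right)} = - 2972 \left(-1 + \frac{\left(-5 + \left(-4\right)^{2} - - 16 \left(8 - 4\right)\right)^{2}}{3}\right) = - 2972 \left(-1 + \frac{\left(-5 + 16 - \left(-16\right) 4\right)^{2}}{3}\right) = - 2972 \left(-1 + \frac{\left(-5 + 16 + 64\right)^{2}}{3}\right) = - 2972 \left(-1 + \frac{75^{2}}{3}\right) = - 2972 \left(-1 + \frac{1}{3} \cdot 5625\right) = - 2972 \left(-1 + 1875\right) = \left(-2972\right) 1874 = -5569528$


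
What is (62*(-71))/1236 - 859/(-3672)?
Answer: -1258535/378216 ≈ -3.3276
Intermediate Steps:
(62*(-71))/1236 - 859/(-3672) = -4402*1/1236 - 859*(-1/3672) = -2201/618 + 859/3672 = -1258535/378216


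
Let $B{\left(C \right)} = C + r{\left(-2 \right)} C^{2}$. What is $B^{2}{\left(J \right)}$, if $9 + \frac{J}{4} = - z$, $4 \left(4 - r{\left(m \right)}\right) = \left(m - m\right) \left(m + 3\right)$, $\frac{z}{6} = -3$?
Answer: $27248400$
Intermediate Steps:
$z = -18$ ($z = 6 \left(-3\right) = -18$)
$r{\left(m \right)} = 4$ ($r{\left(m \right)} = 4 - \frac{\left(m - m\right) \left(m + 3\right)}{4} = 4 - \frac{0 \left(3 + m\right)}{4} = 4 - 0 = 4 + 0 = 4$)
$J = 36$ ($J = -36 + 4 \left(\left(-1\right) \left(-18\right)\right) = -36 + 4 \cdot 18 = -36 + 72 = 36$)
$B{\left(C \right)} = C + 4 C^{2}$
$B^{2}{\left(J \right)} = \left(36 \left(1 + 4 \cdot 36\right)\right)^{2} = \left(36 \left(1 + 144\right)\right)^{2} = \left(36 \cdot 145\right)^{2} = 5220^{2} = 27248400$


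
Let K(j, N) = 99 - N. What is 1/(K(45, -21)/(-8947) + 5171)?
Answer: 8947/46264817 ≈ 0.00019339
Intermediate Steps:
1/(K(45, -21)/(-8947) + 5171) = 1/((99 - 1*(-21))/(-8947) + 5171) = 1/((99 + 21)*(-1/8947) + 5171) = 1/(120*(-1/8947) + 5171) = 1/(-120/8947 + 5171) = 1/(46264817/8947) = 8947/46264817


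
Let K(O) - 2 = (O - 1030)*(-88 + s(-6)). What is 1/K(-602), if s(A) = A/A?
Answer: 1/141986 ≈ 7.0429e-6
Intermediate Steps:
s(A) = 1
K(O) = 89612 - 87*O (K(O) = 2 + (O - 1030)*(-88 + 1) = 2 + (-1030 + O)*(-87) = 2 + (89610 - 87*O) = 89612 - 87*O)
1/K(-602) = 1/(89612 - 87*(-602)) = 1/(89612 + 52374) = 1/141986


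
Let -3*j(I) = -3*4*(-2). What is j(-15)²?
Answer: 64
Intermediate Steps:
j(I) = -8 (j(I) = -(-3*4)*(-2)/3 = -(-4)*(-2) = -⅓*24 = -8)
j(-15)² = (-8)² = 64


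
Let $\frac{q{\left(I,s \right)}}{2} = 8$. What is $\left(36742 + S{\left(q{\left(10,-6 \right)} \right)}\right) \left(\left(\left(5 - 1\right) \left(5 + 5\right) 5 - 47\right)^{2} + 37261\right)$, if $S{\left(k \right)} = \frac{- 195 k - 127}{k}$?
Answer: $\frac{17734599375}{8} \approx 2.2168 \cdot 10^{9}$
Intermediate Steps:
$q{\left(I,s \right)} = 16$ ($q{\left(I,s \right)} = 2 \cdot 8 = 16$)
$S{\left(k \right)} = \frac{-127 - 195 k}{k}$
$\left(36742 + S{\left(q{\left(10,-6 \right)} \right)}\right) \left(\left(\left(5 - 1\right) \left(5 + 5\right) 5 - 47\right)^{2} + 37261\right) = \left(36742 - \left(195 + \frac{127}{16}\right)\right) \left(\left(\left(5 - 1\right) \left(5 + 5\right) 5 - 47\right)^{2} + 37261\right) = \left(36742 - \frac{3247}{16}\right) \left(\left(4 \cdot 10 \cdot 5 - 47\right)^{2} + 37261\right) = \left(36742 - \frac{3247}{16}\right) \left(\left(4 \cdot 50 - 47\right)^{2} + 37261\right) = \left(36742 - \frac{3247}{16}\right) \left(\left(200 - 47\right)^{2} + 37261\right) = \frac{584625 \left(153^{2} + 37261\right)}{16} = \frac{584625 \left(23409 + 37261\right)}{16} = \frac{584625}{16} \cdot 60670 = \frac{17734599375}{8}$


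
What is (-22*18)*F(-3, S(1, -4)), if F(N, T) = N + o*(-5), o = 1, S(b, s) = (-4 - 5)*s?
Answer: 3168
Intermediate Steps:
S(b, s) = -9*s
F(N, T) = -5 + N (F(N, T) = N + 1*(-5) = N - 5 = -5 + N)
(-22*18)*F(-3, S(1, -4)) = (-22*18)*(-5 - 3) = -396*(-8) = 3168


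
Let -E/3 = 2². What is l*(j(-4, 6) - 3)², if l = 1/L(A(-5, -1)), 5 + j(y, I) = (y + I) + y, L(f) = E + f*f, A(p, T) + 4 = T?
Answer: 100/13 ≈ 7.6923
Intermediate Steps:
A(p, T) = -4 + T
E = -12 (E = -3*2² = -3*4 = -12)
L(f) = -12 + f² (L(f) = -12 + f*f = -12 + f²)
j(y, I) = -5 + I + 2*y (j(y, I) = -5 + ((y + I) + y) = -5 + ((I + y) + y) = -5 + (I + 2*y) = -5 + I + 2*y)
l = 1/13 (l = 1/(-12 + (-4 - 1)²) = 1/(-12 + (-5)²) = 1/(-12 + 25) = 1/13 ≈ 0.076923)
l*(j(-4, 6) - 3)² = ((-5 + 6 + 2*(-4)) - 3)²/13 = ((-5 + 6 - 8) - 3)²/13 = (-7 - 3)²/13 = (1/13)*(-10)² = (1/13)*100 = 100/13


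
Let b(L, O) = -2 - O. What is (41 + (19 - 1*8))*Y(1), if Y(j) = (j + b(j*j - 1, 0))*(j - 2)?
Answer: 52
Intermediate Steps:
Y(j) = (-2 + j)**2 (Y(j) = (j + (-2 - 1*0))*(j - 2) = (j + (-2 + 0))*(-2 + j) = (j - 2)*(-2 + j) = (-2 + j)*(-2 + j) = (-2 + j)**2)
(41 + (19 - 1*8))*Y(1) = (41 + (19 - 1*8))*(4 + 1**2 - 4*1) = (41 + (19 - 8))*(4 + 1 - 4) = (41 + 11)*1 = 52*1 = 52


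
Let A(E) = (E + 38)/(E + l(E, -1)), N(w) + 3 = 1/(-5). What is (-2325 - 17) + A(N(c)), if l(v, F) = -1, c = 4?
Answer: -16452/7 ≈ -2350.3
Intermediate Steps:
N(w) = -16/5 (N(w) = -3 + 1/(-5) = -3 - ⅕ = -16/5)
A(E) = (38 + E)/(-1 + E) (A(E) = (E + 38)/(E - 1) = (38 + E)/(-1 + E))
(-2325 - 17) + A(N(c)) = (-2325 - 17) + (38 - 16/5)/(-1 - 16/5) = -2342 + (174/5)/(-21/5) = -2342 - 5/21*174/5 = -2342 - 58/7 = -16452/7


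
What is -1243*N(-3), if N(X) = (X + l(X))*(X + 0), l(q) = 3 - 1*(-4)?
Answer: 14916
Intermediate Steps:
l(q) = 7 (l(q) = 3 + 4 = 7)
N(X) = X*(7 + X) (N(X) = (X + 7)*(X + 0) = (7 + X)*X = X*(7 + X))
-1243*N(-3) = -(-3729)*(7 - 3) = -(-3729)*4 = -1243*(-12) = 14916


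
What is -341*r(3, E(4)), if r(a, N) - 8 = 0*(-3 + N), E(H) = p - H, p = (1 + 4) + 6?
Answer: -2728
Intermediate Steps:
p = 11 (p = 5 + 6 = 11)
E(H) = 11 - H
r(a, N) = 8 (r(a, N) = 8 + 0*(-3 + N) = 8 + 0 = 8)
-341*r(3, E(4)) = -341*8 = -2728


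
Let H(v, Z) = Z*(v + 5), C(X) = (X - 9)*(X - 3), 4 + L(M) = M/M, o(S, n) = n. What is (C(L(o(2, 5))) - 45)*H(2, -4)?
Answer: -756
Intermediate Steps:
L(M) = -3 (L(M) = -4 + M/M = -4 + 1 = -3)
C(X) = (-9 + X)*(-3 + X)
H(v, Z) = Z*(5 + v)
(C(L(o(2, 5))) - 45)*H(2, -4) = ((27 + (-3)² - 12*(-3)) - 45)*(-4*(5 + 2)) = ((27 + 9 + 36) - 45)*(-4*7) = (72 - 45)*(-28) = 27*(-28) = -756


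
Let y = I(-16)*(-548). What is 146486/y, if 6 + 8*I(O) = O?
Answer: 146486/1507 ≈ 97.204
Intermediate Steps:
I(O) = -3/4 + O/8
y = 1507 (y = (-3/4 + (1/8)*(-16))*(-548) = (-3/4 - 2)*(-548) = -11/4*(-548) = 1507)
146486/y = 146486/1507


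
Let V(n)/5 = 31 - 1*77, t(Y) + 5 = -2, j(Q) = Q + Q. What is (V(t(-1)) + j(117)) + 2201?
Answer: 2205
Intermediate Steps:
j(Q) = 2*Q
t(Y) = -7 (t(Y) = -5 - 2 = -7)
V(n) = -230 (V(n) = 5*(31 - 1*77) = 5*(31 - 77) = 5*(-46) = -230)
(V(t(-1)) + j(117)) + 2201 = (-230 + 2*117) + 2201 = (-230 + 234) + 2201 = 4 + 2201 = 2205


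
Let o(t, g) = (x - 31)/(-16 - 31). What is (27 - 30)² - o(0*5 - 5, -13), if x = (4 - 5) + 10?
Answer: 401/47 ≈ 8.5319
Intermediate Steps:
x = 9 (x = -1 + 10 = 9)
o(t, g) = 22/47 (o(t, g) = (9 - 31)/(-16 - 31) = -22/(-47) = -22*(-1/47) = 22/47)
(27 - 30)² - o(0*5 - 5, -13) = (27 - 30)² - 1*22/47 = (-3)² - 22/47 = 9 - 22/47 = 401/47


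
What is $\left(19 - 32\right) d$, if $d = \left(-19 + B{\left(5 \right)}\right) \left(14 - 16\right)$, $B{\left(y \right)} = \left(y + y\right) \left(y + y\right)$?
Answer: $2106$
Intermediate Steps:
$B{\left(y \right)} = 4 y^{2}$ ($B{\left(y \right)} = 2 y 2 y = 4 y^{2}$)
$d = -162$ ($d = \left(-19 + 4 \cdot 5^{2}\right) \left(14 - 16\right) = \left(-19 + 4 \cdot 25\right) \left(-2\right) = \left(-19 + 100\right) \left(-2\right) = 81 \left(-2\right) = -162$)
$\left(19 - 32\right) d = \left(19 - 32\right) \left(-162\right) = \left(-13\right) \left(-162\right) = 2106$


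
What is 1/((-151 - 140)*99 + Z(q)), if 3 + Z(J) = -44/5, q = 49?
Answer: -5/144104 ≈ -3.4697e-5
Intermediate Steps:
Z(J) = -59/5 (Z(J) = -3 - 44/5 = -59/5)
1/((-151 - 140)*99 + Z(q)) = 1/((-151 - 140)*99 - 59/5) = 1/(-291*99 - 59/5) = 1/(-28809 - 59/5) = 1/(-144104/5) = -5/144104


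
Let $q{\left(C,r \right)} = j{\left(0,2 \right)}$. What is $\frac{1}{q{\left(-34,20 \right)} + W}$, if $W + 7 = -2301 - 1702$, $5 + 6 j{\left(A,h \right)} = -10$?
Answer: $- \frac{2}{8025} \approx -0.00024922$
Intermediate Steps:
$j{\left(A,h \right)} = - \frac{5}{2}$ ($j{\left(A,h \right)} = - \frac{5}{6} + \frac{1}{6} \left(-10\right) = - \frac{5}{6} - \frac{5}{3} = - \frac{5}{2}$)
$q{\left(C,r \right)} = - \frac{5}{2}$
$W = -4010$ ($W = -7 - 4003 = -4010$)
$\frac{1}{q{\left(-34,20 \right)} + W} = \frac{1}{- \frac{5}{2} - 4010} = \frac{1}{- \frac{8025}{2}} = - \frac{2}{8025}$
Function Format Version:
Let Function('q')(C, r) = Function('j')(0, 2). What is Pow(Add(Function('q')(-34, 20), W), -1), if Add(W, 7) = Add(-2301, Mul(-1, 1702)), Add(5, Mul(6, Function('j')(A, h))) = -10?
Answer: Rational(-2, 8025) ≈ -0.00024922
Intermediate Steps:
Function('j')(A, h) = Rational(-5, 2) (Function('j')(A, h) = Add(Rational(-5, 6), Mul(Rational(1, 6), -10)) = Add(Rational(-5, 6), Rational(-5, 3)) = Rational(-5, 2))
Function('q')(C, r) = Rational(-5, 2)
W = -4010 (W = Add(-7, Add(-2301, Mul(-1, 1702))) = Add(-7, Add(-2301, -1702)) = Add(-7, -4003) = -4010)
Pow(Add(Function('q')(-34, 20), W), -1) = Pow(Add(Rational(-5, 2), -4010), -1) = Pow(Rational(-8025, 2), -1) = Rational(-2, 8025)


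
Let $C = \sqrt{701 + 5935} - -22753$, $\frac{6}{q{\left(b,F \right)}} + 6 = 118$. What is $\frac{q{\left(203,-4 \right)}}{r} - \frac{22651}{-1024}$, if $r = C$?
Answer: $\frac{82083758322913}{3710818929664} - \frac{3 \sqrt{1659}}{14495386444} \approx 22.12$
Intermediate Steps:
$q{\left(b,F \right)} = \frac{3}{56}$ ($q{\left(b,F \right)} = \frac{6}{-6 + 118} = \frac{6}{112} = 6 \cdot \frac{1}{112} = \frac{3}{56}$)
$C = 22753 + 2 \sqrt{1659}$ ($C = \sqrt{6636} + 22753 = 2 \sqrt{1659} + 22753 = 22753 + 2 \sqrt{1659} \approx 22834.0$)
$r = 22753 + 2 \sqrt{1659} \approx 22834.0$
$\frac{q{\left(203,-4 \right)}}{r} - \frac{22651}{-1024} = \frac{3}{56 \left(22753 + 2 \sqrt{1659}\right)} - \frac{22651}{-1024} = \frac{3}{56 \left(22753 + 2 \sqrt{1659}\right)} - - \frac{22651}{1024} = \frac{3}{56 \left(22753 + 2 \sqrt{1659}\right)} + \frac{22651}{1024} = \frac{22651}{1024} + \frac{3}{56 \left(22753 + 2 \sqrt{1659}\right)}$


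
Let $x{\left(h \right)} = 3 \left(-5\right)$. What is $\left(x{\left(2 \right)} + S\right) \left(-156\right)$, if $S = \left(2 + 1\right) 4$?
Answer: $468$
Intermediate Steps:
$x{\left(h \right)} = -15$
$S = 12$ ($S = 3 \cdot 4 = 12$)
$\left(x{\left(2 \right)} + S\right) \left(-156\right) = \left(-15 + 12\right) \left(-156\right) = \left(-3\right) \left(-156\right) = 468$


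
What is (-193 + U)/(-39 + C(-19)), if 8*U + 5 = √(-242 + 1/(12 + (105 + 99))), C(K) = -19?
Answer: 1549/464 - I*√313626/16704 ≈ 3.3384 - 0.033526*I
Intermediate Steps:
U = -5/8 + I*√313626/288 (U = -5/8 + √(-242 + 1/(12 + (105 + 99)))/8 = -5/8 + √(-242 + 1/(12 + 204))/8 = -5/8 + √(-242 + 1/216)/8 = -5/8 + √(-52271/216)/8 = -5/8 + (I*√313626/36)/8 = -5/8 + I*√313626/288 ≈ -0.625 + 1.9445*I)
(-193 + U)/(-39 + C(-19)) = (-193 + (-5/8 + I*√313626/288))/(-39 - 19) = (-1549/8 + I*√313626/288)/(-58) = (-1549/8 + I*√313626/288)*(-1/58) = 1549/464 - I*√313626/16704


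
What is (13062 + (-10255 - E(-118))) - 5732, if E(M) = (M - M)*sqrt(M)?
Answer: -2925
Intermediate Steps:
E(M) = 0 (E(M) = 0*sqrt(M) = 0)
(13062 + (-10255 - E(-118))) - 5732 = (13062 + (-10255 - 1*0)) - 5732 = (13062 + (-10255 + 0)) - 5732 = (13062 - 10255) - 5732 = 2807 - 5732 = -2925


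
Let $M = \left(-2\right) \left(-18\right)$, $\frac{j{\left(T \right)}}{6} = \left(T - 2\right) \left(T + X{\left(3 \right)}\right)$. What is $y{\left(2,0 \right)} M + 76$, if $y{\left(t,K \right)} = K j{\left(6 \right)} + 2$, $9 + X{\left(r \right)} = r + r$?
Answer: $148$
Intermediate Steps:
$X{\left(r \right)} = -9 + 2 r$ ($X{\left(r \right)} = -9 + \left(r + r\right) = -9 + 2 r$)
$j{\left(T \right)} = 6 \left(-3 + T\right) \left(-2 + T\right)$ ($j{\left(T \right)} = 6 \left(T - 2\right) \left(T + \left(-9 + 2 \cdot 3\right)\right) = 6 \left(-2 + T\right) \left(T + \left(-9 + 6\right)\right) = 6 \left(-2 + T\right) \left(T - 3\right) = 6 \left(-2 + T\right) \left(-3 + T\right) = 6 \left(-3 + T\right) \left(-2 + T\right)$)
$M = 36$
$y{\left(t,K \right)} = 2 + 72 K$ ($y{\left(t,K \right)} = K \left(36 - 180 + 6 \cdot 6^{2}\right) + 2 = K \left(36 - 180 + 6 \cdot 36\right) + 2 = K \left(36 - 180 + 216\right) + 2 = K 72 + 2 = 72 K + 2 = 2 + 72 K$)
$y{\left(2,0 \right)} M + 76 = \left(2 + 72 \cdot 0\right) 36 + 76 = \left(2 + 0\right) 36 + 76 = 2 \cdot 36 + 76 = 72 + 76 = 148$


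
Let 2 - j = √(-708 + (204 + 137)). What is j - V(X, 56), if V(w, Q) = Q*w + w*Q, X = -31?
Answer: 3474 - I*√367 ≈ 3474.0 - 19.157*I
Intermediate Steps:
j = 2 - I*√367 (j = 2 - √(-708 + (204 + 137)) = 2 - √(-708 + 341) = 2 - √(-367) = 2 - I*√367 ≈ 2.0 - 19.157*I)
V(w, Q) = 2*Q*w (V(w, Q) = Q*w + Q*w = 2*Q*w)
j - V(X, 56) = (2 - I*√367) - 2*56*(-31) = (2 - I*√367) - 1*(-3472) = (2 - I*√367) + 3472 = 3474 - I*√367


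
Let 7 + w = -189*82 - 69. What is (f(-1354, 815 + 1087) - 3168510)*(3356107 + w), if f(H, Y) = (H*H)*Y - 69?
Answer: 11637743697595449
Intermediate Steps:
w = -15574 (w = -7 + (-189*82 - 69) = -7 + (-15498 - 69) = -7 - 15567 = -15574)
f(H, Y) = -69 + Y*H² (f(H, Y) = H²*Y - 69 = Y*H² - 69 = -69 + Y*H²)
(f(-1354, 815 + 1087) - 3168510)*(3356107 + w) = ((-69 + (815 + 1087)*(-1354)²) - 3168510)*(3356107 - 15574) = ((-69 + 1902*1833316) - 3168510)*3340533 = ((-69 + 3486967032) - 3168510)*3340533 = (3486966963 - 3168510)*3340533 = 3483798453*3340533 = 11637743697595449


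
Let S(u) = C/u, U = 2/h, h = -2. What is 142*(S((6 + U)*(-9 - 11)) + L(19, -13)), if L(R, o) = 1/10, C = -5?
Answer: 213/10 ≈ 21.300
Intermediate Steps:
L(R, o) = ⅒ (L(R, o) = 1*(⅒) = ⅒)
U = -1 (U = 2/(-2) = 2*(-½) = -1)
S(u) = -5/u
142*(S((6 + U)*(-9 - 11)) + L(19, -13)) = 142*(-5*1/((-9 - 11)*(6 - 1)) + ⅒) = 142*(-5/(5*(-20)) + ⅒) = 142*(-5/(-100) + ⅒) = 142*(-5*(-1/100) + ⅒) = 142*(1/20 + ⅒) = 142*(3/20) = 213/10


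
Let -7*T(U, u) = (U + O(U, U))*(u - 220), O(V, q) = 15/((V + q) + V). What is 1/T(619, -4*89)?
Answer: 619/31529088 ≈ 1.9633e-5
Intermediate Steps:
O(V, q) = 15/(q + 2*V)
T(U, u) = -(-220 + u)*(U + 5/U)/7 (T(U, u) = -(U + 15/(U + 2*U))*(u - 220)/7 = -(U + 15/((3*U)))*(-220 + u)/7 = -(U + 15*(1/(3*U)))*(-220 + u)/7 = -(U + 5/U)*(-220 + u)/7 = -(-220 + u)*(U + 5/U)/7)
1/T(619, -4*89) = 1/((1/7)*(1100 - (-20)*89 + 619**2*(220 - (-4)*89))/619) = 1/((1/7)*(1/619)*(1100 - 5*(-356) + 383161*(220 - 1*(-356)))) = 1/((1/7)*(1/619)*(1100 + 1780 + 383161*(220 + 356))) = 1/((1/7)*(1/619)*(1100 + 1780 + 383161*576)) = 1/((1/7)*(1/619)*(1100 + 1780 + 220700736)) = 1/((1/7)*(1/619)*220703616) = 1/(31529088/619) = 619/31529088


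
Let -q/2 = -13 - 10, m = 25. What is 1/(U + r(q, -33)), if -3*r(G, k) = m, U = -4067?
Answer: -3/12226 ≈ -0.00024538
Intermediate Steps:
q = 46 (q = -2*(-13 - 10) = -2*(-23) = 46)
r(G, k) = -25/3 (r(G, k) = -⅓*25 = -25/3)
1/(U + r(q, -33)) = 1/(-4067 - 25/3) = 1/(-12226/3) = -3/12226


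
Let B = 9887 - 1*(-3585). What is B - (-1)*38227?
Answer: 51699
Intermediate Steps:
B = 13472 (B = 9887 + 3585 = 13472)
B - (-1)*38227 = 13472 - (-1)*38227 = 13472 - 1*(-38227) = 13472 + 38227 = 51699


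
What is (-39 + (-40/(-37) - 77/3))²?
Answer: 49815364/12321 ≈ 4043.1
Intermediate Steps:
(-39 + (-40/(-37) - 77/3))² = (-39 + (-40*(-1/37) - 77*⅓))² = (-39 + (40/37 - 77/3))² = (-39 - 2729/111)² = (-7058/111)² = 49815364/12321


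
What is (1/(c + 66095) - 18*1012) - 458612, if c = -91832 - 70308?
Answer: -45796945261/96045 ≈ -4.7683e+5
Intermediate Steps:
c = -162140
(1/(c + 66095) - 18*1012) - 458612 = (1/(-162140 + 66095) - 18*1012) - 458612 = (1/(-96045) - 18216) - 458612 = (-1/96045 - 18216) - 458612 = -1749555721/96045 - 458612 = -45796945261/96045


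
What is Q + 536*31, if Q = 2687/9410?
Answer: 156359247/9410 ≈ 16616.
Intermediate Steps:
Q = 2687/9410 (Q = 2687*(1/9410) = 2687/9410 ≈ 0.28555)
Q + 536*31 = 2687/9410 + 536*31 = 2687/9410 + 16616 = 156359247/9410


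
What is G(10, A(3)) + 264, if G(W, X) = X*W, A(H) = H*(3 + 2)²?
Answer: 1014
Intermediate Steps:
A(H) = 25*H (A(H) = H*5² = H*25 = 25*H)
G(W, X) = W*X
G(10, A(3)) + 264 = 10*(25*3) + 264 = 10*75 + 264 = 750 + 264 = 1014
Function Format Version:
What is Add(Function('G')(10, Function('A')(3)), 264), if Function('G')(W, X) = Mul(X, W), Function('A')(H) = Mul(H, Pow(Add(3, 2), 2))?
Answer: 1014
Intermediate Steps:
Function('A')(H) = Mul(25, H) (Function('A')(H) = Mul(H, Pow(5, 2)) = Mul(H, 25) = Mul(25, H))
Function('G')(W, X) = Mul(W, X)
Add(Function('G')(10, Function('A')(3)), 264) = Add(Mul(10, Mul(25, 3)), 264) = Add(Mul(10, 75), 264) = Add(750, 264) = 1014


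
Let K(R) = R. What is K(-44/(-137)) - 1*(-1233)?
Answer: 168965/137 ≈ 1233.3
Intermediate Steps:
K(-44/(-137)) - 1*(-1233) = -44/(-137) - 1*(-1233) = -44*(-1/137) + 1233 = 44/137 + 1233 = 168965/137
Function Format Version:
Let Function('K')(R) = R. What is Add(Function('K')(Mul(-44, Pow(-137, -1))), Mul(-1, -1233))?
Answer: Rational(168965, 137) ≈ 1233.3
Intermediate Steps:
Add(Function('K')(Mul(-44, Pow(-137, -1))), Mul(-1, -1233)) = Add(Mul(-44, Pow(-137, -1)), Mul(-1, -1233)) = Add(Mul(-44, Rational(-1, 137)), 1233) = Add(Rational(44, 137), 1233) = Rational(168965, 137)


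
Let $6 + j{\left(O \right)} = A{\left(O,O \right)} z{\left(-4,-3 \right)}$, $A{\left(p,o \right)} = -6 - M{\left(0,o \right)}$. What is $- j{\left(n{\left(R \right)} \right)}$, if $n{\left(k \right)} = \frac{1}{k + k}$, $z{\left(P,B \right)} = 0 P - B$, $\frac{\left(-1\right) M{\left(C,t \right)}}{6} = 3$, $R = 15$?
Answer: $-30$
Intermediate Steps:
$M{\left(C,t \right)} = -18$ ($M{\left(C,t \right)} = \left(-6\right) 3 = -18$)
$z{\left(P,B \right)} = - B$ ($z{\left(P,B \right)} = 0 - B = - B$)
$A{\left(p,o \right)} = 12$ ($A{\left(p,o \right)} = -6 - -18 = -6 + 18 = 12$)
$n{\left(k \right)} = \frac{1}{2 k}$
$j{\left(O \right)} = 30$ ($j{\left(O \right)} = -6 + 12 \left(\left(-1\right) \left(-3\right)\right) = -6 + 12 \cdot 3 = -6 + 36 = 30$)
$- j{\left(n{\left(R \right)} \right)} = \left(-1\right) 30 = -30$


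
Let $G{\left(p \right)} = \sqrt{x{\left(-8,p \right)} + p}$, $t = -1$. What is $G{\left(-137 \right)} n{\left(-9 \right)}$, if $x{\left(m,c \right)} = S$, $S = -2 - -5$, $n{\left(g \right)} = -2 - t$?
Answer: $- i \sqrt{134} \approx - 11.576 i$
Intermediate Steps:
$n{\left(g \right)} = -1$ ($n{\left(g \right)} = -2 - -1 = -2 + 1 = -1$)
$S = 3$ ($S = -2 + 5 = 3$)
$x{\left(m,c \right)} = 3$
$G{\left(p \right)} = \sqrt{3 + p}$
$G{\left(-137 \right)} n{\left(-9 \right)} = \sqrt{3 - 137} \left(-1\right) = \sqrt{-134} \left(-1\right) = i \sqrt{134} \left(-1\right) = - i \sqrt{134}$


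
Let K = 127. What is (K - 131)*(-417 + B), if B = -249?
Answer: 2664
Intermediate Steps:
(K - 131)*(-417 + B) = (127 - 131)*(-417 - 249) = -4*(-666) = 2664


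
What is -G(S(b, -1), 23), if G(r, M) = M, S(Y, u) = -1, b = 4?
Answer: -23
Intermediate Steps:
-G(S(b, -1), 23) = -1*23 = -23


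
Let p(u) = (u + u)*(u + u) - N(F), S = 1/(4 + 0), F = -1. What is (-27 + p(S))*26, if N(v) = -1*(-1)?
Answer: -1443/2 ≈ -721.50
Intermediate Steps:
S = 1/4 ≈ 0.25000
N(v) = 1
p(u) = -1 + 4*u**2 (p(u) = (u + u)*(u + u) - 1*1 = (2*u)*(2*u) - 1 = 4*u**2 - 1 = -1 + 4*u**2)
(-27 + p(S))*26 = (-27 + (-1 + 4*(1/4)**2))*26 = (-27 + (-1 + 4*(1/16)))*26 = (-27 + (-1 + 1/4))*26 = (-27 - 3/4)*26 = -111/4*26 = -1443/2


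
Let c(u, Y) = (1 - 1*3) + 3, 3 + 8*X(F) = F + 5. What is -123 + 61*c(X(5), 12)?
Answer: -62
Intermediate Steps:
X(F) = ¼ + F/8 (X(F) = -3/8 + (F + 5)/8 = -3/8 + (5 + F)/8 = -3/8 + (5/8 + F/8) = ¼ + F/8)
c(u, Y) = 1 (c(u, Y) = (1 - 3) + 3 = -2 + 3 = 1)
-123 + 61*c(X(5), 12) = -123 + 61*1 = -123 + 61 = -62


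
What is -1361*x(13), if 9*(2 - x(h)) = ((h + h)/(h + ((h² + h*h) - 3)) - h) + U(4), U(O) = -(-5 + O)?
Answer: -7086727/1566 ≈ -4525.4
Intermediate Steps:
U(O) = 5 - O
x(h) = 17/9 + h/9 - 2*h/(9*(-3 + h + 2*h²)) (x(h) = 2 - (((h + h)/(h + ((h² + h*h) - 3)) - h) + (5 - 1*4))/9 = 2 - (((2*h)/(h + ((h² + h²) - 3)) - h) + (5 - 4))/9 = 2 - (((2*h)/(h + (2*h² - 3)) - h) + 1)/9 = 2 - (((2*h)/(h + (-3 + 2*h²)) - h) + 1)/9 = 2 - (((2*h)/(-3 + h + 2*h²) - h) + 1)/9 = 2 - ((2*h/(-3 + h + 2*h²) - h) + 1)/9 = 2 - ((-h + 2*h/(-3 + h + 2*h²)) + 1)/9 = 2 - (1 - h + 2*h/(-3 + h + 2*h²))/9 = 2 + (-⅑ + h/9 - 2*h/(9*(-3 + h + 2*h²))) = 17/9 + h/9 - 2*h/(9*(-3 + h + 2*h²)))
-1361*x(13) = -1361*(-51 + 2*13³ + 12*13 + 35*13²)/(9*(-3 + 13 + 2*13²)) = -1361*(-51 + 2*2197 + 156 + 35*169)/(9*(-3 + 13 + 2*169)) = -1361*(-51 + 4394 + 156 + 5915)/(9*(-3 + 13 + 338)) = -1361*10414/(9*348) = -1361*5207/1566 = -7086727/1566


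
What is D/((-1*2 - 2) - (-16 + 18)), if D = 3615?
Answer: -1205/2 ≈ -602.50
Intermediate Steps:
D/((-1*2 - 2) - (-16 + 18)) = 3615/((-1*2 - 2) - (-16 + 18)) = 3615/((-2 - 2) - 1*2) = 3615/(-4 - 2) = 3615/(-6) = 3615*(-⅙) = -1205/2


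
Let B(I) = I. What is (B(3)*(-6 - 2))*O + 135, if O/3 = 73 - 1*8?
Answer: -4545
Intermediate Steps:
O = 195 (O = 3*(73 - 1*8) = 3*(73 - 8) = 3*65 = 195)
(B(3)*(-6 - 2))*O + 135 = (3*(-6 - 2))*195 + 135 = (3*(-8))*195 + 135 = -24*195 + 135 = -4680 + 135 = -4545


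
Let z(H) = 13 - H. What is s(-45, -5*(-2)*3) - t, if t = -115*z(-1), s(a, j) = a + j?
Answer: 1595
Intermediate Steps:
t = -1610 (t = -115*(13 - 1*(-1)) = -115*(13 + 1) = -115*14 = -1610)
s(-45, -5*(-2)*3) - t = (-45 - 5*(-2)*3) - 1*(-1610) = (-45 + 10*3) + 1610 = (-45 + 30) + 1610 = -15 + 1610 = 1595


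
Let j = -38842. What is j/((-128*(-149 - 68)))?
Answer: -19421/13888 ≈ -1.3984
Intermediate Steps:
j/((-128*(-149 - 68))) = -38842*(-1/(128*(-149 - 68))) = -38842/((-128*(-217))) = -38842/27776 = -38842*1/27776 = -19421/13888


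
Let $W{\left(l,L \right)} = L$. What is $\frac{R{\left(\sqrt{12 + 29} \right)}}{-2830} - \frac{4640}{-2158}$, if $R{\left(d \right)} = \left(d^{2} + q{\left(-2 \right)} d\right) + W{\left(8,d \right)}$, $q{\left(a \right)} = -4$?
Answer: $\frac{6521361}{3053570} + \frac{3 \sqrt{41}}{2830} \approx 2.1424$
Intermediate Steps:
$R{\left(d \right)} = d^{2} - 3 d$ ($R{\left(d \right)} = \left(d^{2} - 4 d\right) + d = d^{2} - 3 d$)
$\frac{R{\left(\sqrt{12 + 29} \right)}}{-2830} - \frac{4640}{-2158} = \frac{\sqrt{12 + 29} \left(-3 + \sqrt{12 + 29}\right)}{-2830} - \frac{4640}{-2158} = \sqrt{41} \left(-3 + \sqrt{41}\right) \left(- \frac{1}{2830}\right) - - \frac{2320}{1079} = - \frac{\sqrt{41} \left(-3 + \sqrt{41}\right)}{2830} + \frac{2320}{1079} = \frac{2320}{1079} - \frac{\sqrt{41} \left(-3 + \sqrt{41}\right)}{2830}$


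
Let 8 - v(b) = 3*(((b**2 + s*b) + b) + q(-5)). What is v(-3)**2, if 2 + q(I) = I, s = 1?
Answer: 400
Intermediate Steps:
q(I) = -2 + I
v(b) = 29 - 6*b - 3*b**2 (v(b) = 8 - 3*(((b**2 + 1*b) + b) + (-2 - 5)) = 8 - 3*(((b**2 + b) + b) - 7) = 8 - 3*(((b + b**2) + b) - 7) = 8 - 3*((b**2 + 2*b) - 7) = 8 - 3*(-7 + b**2 + 2*b) = 8 - (-21 + 3*b**2 + 6*b) = 8 + (21 - 6*b - 3*b**2) = 29 - 6*b - 3*b**2)
v(-3)**2 = (29 - 6*(-3) - 3*(-3)**2)**2 = (29 + 18 - 3*9)**2 = (29 + 18 - 27)**2 = 20**2 = 400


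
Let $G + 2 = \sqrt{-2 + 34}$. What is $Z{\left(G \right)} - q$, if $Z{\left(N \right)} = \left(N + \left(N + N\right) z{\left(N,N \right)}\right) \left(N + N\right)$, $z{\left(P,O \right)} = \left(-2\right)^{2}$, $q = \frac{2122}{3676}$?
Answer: $\frac{1189963}{1838} - 288 \sqrt{2} \approx 240.13$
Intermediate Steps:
$q = \frac{1061}{1838}$ ($q = 2122 \cdot \frac{1}{3676} = \frac{1061}{1838} \approx 0.57726$)
$G = -2 + 4 \sqrt{2}$ ($G = -2 + \sqrt{-2 + 34} = -2 + \sqrt{32} = -2 + 4 \sqrt{2} \approx 3.6569$)
$z{\left(P,O \right)} = 4$
$Z{\left(N \right)} = 18 N^{2}$ ($Z{\left(N \right)} = \left(N + \left(N + N\right) 4\right) \left(N + N\right) = \left(N + 2 N 4\right) 2 N = \left(N + 8 N\right) 2 N = 9 N 2 N = 18 N^{2}$)
$Z{\left(G \right)} - q = 18 \left(-2 + 4 \sqrt{2}\right)^{2} - \frac{1061}{1838} = - \frac{1061}{1838} + 18 \left(-2 + 4 \sqrt{2}\right)^{2}$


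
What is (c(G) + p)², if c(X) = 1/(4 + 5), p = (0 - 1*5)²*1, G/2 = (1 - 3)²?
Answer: 51076/81 ≈ 630.57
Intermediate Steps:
G = 8 (G = 2*(1 - 3)² = 2*(-2)² = 2*4 = 8)
p = 25 (p = (0 - 5)²*1 = (-5)²*1 = 25*1 = 25)
c(X) = ⅑ (c(X) = 1/9 = ⅑)
(c(G) + p)² = (⅑ + 25)² = (226/9)² = 51076/81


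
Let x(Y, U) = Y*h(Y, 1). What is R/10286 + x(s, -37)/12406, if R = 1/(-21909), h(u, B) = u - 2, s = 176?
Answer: 3450650667685/1397883106722 ≈ 2.4685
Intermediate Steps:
h(u, B) = -2 + u
R = -1/21909 ≈ -4.5643e-5
x(Y, U) = Y*(-2 + Y)
R/10286 + x(s, -37)/12406 = -1/21909/10286 + (176*(-2 + 176))/12406 = -1/21909*1/10286 + (176*174)*(1/12406) = -1/225355974 + 30624*(1/12406) = -1/225355974 + 15312/6203 = 3450650667685/1397883106722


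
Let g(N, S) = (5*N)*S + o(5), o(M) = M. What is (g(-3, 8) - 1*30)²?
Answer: 21025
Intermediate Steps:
g(N, S) = 5 + 5*N*S (g(N, S) = (5*N)*S + 5 = 5*N*S + 5 = 5 + 5*N*S)
(g(-3, 8) - 1*30)² = ((5 + 5*(-3)*8) - 1*30)² = ((5 - 120) - 30)² = (-115 - 30)² = (-145)² = 21025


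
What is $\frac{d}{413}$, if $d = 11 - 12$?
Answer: $- \frac{1}{413} \approx -0.0024213$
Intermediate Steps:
$d = -1$ ($d = 11 - 12 = -1$)
$\frac{d}{413} = - \frac{1}{413}$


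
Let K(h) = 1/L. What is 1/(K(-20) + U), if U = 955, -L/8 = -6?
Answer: 48/45841 ≈ 0.0010471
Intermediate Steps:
L = 48 (L = -8*(-6) = 48)
K(h) = 1/48
1/(K(-20) + U) = 1/(1/48 + 955) = 1/(45841/48) = 48/45841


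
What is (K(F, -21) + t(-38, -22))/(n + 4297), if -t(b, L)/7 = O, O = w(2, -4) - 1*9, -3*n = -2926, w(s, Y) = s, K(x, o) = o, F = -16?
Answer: 84/15817 ≈ 0.0053107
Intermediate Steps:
n = 2926/3 (n = -1/3*(-2926) = 2926/3 ≈ 975.33)
O = -7 (O = 2 - 1*9 = 2 - 9 = -7)
t(b, L) = 49 (t(b, L) = -7*(-7) = 49)
(K(F, -21) + t(-38, -22))/(n + 4297) = (-21 + 49)/(2926/3 + 4297) = 28/(15817/3) = 28*(3/15817) = 84/15817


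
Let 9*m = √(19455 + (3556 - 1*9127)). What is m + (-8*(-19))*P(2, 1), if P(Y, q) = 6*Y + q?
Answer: 1976 + 2*√3471/9 ≈ 1989.1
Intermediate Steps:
P(Y, q) = q + 6*Y
m = 2*√3471/9 (m = √(19455 + (3556 - 1*9127))/9 = √(19455 + (3556 - 9127))/9 = √(19455 - 5571)/9 = √13884/9 = (2*√3471)/9 = 2*√3471/9 ≈ 13.092)
m + (-8*(-19))*P(2, 1) = 2*√3471/9 + (-8*(-19))*(1 + 6*2) = 2*√3471/9 + 152*(1 + 12) = 2*√3471/9 + 152*13 = 2*√3471/9 + 1976 = 1976 + 2*√3471/9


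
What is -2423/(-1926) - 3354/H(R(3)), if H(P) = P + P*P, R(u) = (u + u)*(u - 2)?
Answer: -1059673/13482 ≈ -78.599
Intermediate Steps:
R(u) = 2*u*(-2 + u) (R(u) = (2*u)*(-2 + u) = 2*u*(-2 + u))
H(P) = P + P²
-2423/(-1926) - 3354/H(R(3)) = -2423/(-1926) - 3354*1/(6*(1 + 2*3*(-2 + 3))*(-2 + 3)) = -2423*(-1/1926) - 3354*1/(6*(1 + 2*3*1)) = 2423/1926 - 3354*1/(6*(1 + 6)) = 2423/1926 - 3354/(6*7) = 2423/1926 - 3354/42 = 2423/1926 - 3354*1/42 = 2423/1926 - 559/7 = -1059673/13482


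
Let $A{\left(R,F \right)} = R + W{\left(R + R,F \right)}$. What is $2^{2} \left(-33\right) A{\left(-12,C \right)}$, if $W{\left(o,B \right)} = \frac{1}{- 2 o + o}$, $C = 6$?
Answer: $\frac{3157}{2} \approx 1578.5$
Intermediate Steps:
$W{\left(o,B \right)} = - \frac{1}{o}$ ($W{\left(o,B \right)} = \frac{1}{\left(-1\right) o} = - \frac{1}{o}$)
$A{\left(R,F \right)} = R - \frac{1}{2 R}$ ($A{\left(R,F \right)} = R - \frac{1}{R + R} = R - \frac{1}{2 R}$)
$2^{2} \left(-33\right) A{\left(-12,C \right)} = 2^{2} \left(-33\right) \left(-12 - \frac{1}{2 \left(-12\right)}\right) = 4 \left(-33\right) \left(-12 - - \frac{1}{24}\right) = - 132 \left(-12 + \frac{1}{24}\right) = \left(-132\right) \left(- \frac{287}{24}\right) = \frac{3157}{2}$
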